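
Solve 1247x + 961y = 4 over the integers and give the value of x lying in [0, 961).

gcd(1247, 961) = 1 (Euclid: 1247 = 1·961 + 286; 961 = 3·286 + 103; 286 = 2·103 + 80; 103 = 1·80 + 23; 80 = 3·23 + 11; 23 = 2·11 + 1; 11 = 11·1 + 0), and 1 | 4.
Extended Euclid: 1247·(-84) + 961·(109) = 1. Scale by 4: x₀ = -336.
General solution x = x₀ + 961t; reducing mod 961 gives x = 625 (and y = -811).

625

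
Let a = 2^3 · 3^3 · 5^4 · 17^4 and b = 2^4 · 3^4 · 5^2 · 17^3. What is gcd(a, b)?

min exponent per shared prime: 2^3 · 3^3 · 5^2 · 17^3 = 26530200

26530200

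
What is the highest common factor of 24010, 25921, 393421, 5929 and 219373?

49

gcd(24010, 25921): 25921 = 1·24010 + 1911; 24010 = 12·1911 + 1078; 1911 = 1·1078 + 833; 1078 = 1·833 + 245; 833 = 3·245 + 98; 245 = 2·98 + 49; 98 = 2·49 + 0 → 49
gcd(49, 393421): 393421 = 8029·49 + 0 → 49
gcd(49, 5929): 5929 = 121·49 + 0 → 49
gcd(49, 219373): 219373 = 4477·49 + 0 → 49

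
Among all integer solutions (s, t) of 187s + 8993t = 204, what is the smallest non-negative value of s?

482

Euclid: 8993 = 48·187 + 17; 187 = 11·17 + 0 → gcd = 17; 204 = 17·12.
Back-substitution yields 187·(-48) + 8993·(1) = 17, so one solution is s = -48·12 = -576, t = 1·12 = 12.
Solutions in s differ by 8993/17 = 529; the one in [0, 529) is -576 mod 529 = 482.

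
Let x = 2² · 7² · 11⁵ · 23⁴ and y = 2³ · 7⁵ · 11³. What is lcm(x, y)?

max exponent per prime: 2³ · 7⁵ · 11⁵ · 23⁴ = 6059753482232296

6059753482232296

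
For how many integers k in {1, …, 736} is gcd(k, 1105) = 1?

1105 = 5·13·17. Inclusion–exclusion on these primes:
736 − ⌊736/5⌋ − ⌊736/13⌋ − ⌊736/17⌋ + ⌊736/65⌋ + ⌊736/85⌋ + ⌊736/221⌋ − ⌊736/1105⌋ = 512

512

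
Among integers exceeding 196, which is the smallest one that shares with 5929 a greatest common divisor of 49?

5929 = 49·121. Any a with gcd(a, 5929) = 49 is a multiple of 49, say 49s, with s coprime to 121.
Need s > 196/49, so s ≥ 5. First s ≥ 5 with gcd(s, 121) = 1 is s = 5. Thus a = 49·5 = 245.

245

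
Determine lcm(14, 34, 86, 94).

480998

14 = 2 · 7; 34 = 2 · 17; 86 = 2 · 43; 94 = 2 · 47
lcm takes max exponent of each prime: 2 · 7 · 17 · 43 · 47 = 480998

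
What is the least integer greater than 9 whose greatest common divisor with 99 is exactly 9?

99 = 9·11. Any k with gcd(k, 99) = 9 is a multiple of 9, say 9s, with s coprime to 11.
Need s > 9/9, so s ≥ 2. First s ≥ 2 with gcd(s, 11) = 1 is s = 2. Thus k = 9·2 = 18.

18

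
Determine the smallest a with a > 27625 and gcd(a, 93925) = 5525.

33150

gcd(a, 93925) = 5525 forces 5525 | a; write a = 5525s. Then gcd(5525s, 5525·17) = 5525·gcd(s, 17), so need gcd(s, 17) = 1.
5525s > 27625 gives s ≥ 6. The least s ≥ 6 coprime to 17 is 6, so a = 5525·6 = 33150.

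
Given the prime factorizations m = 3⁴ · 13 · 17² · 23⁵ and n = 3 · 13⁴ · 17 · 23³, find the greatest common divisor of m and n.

8066721

min exponent per shared prime: 3 · 13 · 17 · 23³ = 8066721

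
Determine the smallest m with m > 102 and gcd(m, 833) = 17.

136

833 = 17·49. Any m with gcd(m, 833) = 17 is a multiple of 17, say 17s, with s coprime to 49.
Need s > 102/17, so s ≥ 7. First s ≥ 7 with gcd(s, 49) = 1 is s = 8. Thus m = 17·8 = 136.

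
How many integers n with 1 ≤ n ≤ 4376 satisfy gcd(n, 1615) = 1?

3122

1615 = 5·17·19. Inclusion–exclusion on these primes:
4376 − ⌊4376/5⌋ − ⌊4376/17⌋ − ⌊4376/19⌋ + ⌊4376/85⌋ + ⌊4376/95⌋ + ⌊4376/323⌋ − ⌊4376/1615⌋ = 3122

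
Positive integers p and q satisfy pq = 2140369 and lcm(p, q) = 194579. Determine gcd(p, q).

11

gcd·lcm = product, so gcd = 2140369/194579 = 11.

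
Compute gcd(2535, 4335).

2535 = 3 · 5 · 13²
4335 = 3 · 5 · 17²
Common: 3 · 5 = 15

15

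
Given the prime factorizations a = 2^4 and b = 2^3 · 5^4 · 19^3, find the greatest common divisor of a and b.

8

min exponent per shared prime: 2^3 = 8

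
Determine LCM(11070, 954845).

gcd first: 954845 = 86·11070 + 2825; 11070 = 3·2825 + 2595; 2825 = 1·2595 + 230; 2595 = 11·230 + 65; 230 = 3·65 + 35; 65 = 1·35 + 30; 35 = 1·30 + 5; 30 = 6·5 + 0 → gcd = 5
lcm = 11070·954845/gcd = 10570134150/5 = 2114026830

2114026830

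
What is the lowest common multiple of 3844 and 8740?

gcd first: 8740 = 2·3844 + 1052; 3844 = 3·1052 + 688; 1052 = 1·688 + 364; 688 = 1·364 + 324; 364 = 1·324 + 40; 324 = 8·40 + 4; 40 = 10·4 + 0 → gcd = 4
lcm = 3844·8740/gcd = 33596560/4 = 8399140

8399140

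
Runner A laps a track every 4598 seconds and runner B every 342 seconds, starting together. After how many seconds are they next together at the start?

41382

gcd first: 4598 = 13·342 + 152; 342 = 2·152 + 38; 152 = 4·38 + 0 → gcd = 38
lcm = 4598·342/gcd = 1572516/38 = 41382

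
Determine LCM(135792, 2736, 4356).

lcm(135792, 2736) = 135792·2736/gcd = 371526912/144 = 2580048
lcm(2580048, 4356) = 2580048·4356/gcd = 11238689088/36 = 312185808

312185808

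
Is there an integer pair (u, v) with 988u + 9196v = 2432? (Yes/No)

By Bézout, 988u + 9196v = 2432 has integer solutions iff gcd(988, 9196) | 2432.
Euclid: 9196 = 9·988 + 304; 988 = 3·304 + 76; 304 = 4·76 + 0. gcd = 76; 2432 mod 76 = 0. Yes.

Yes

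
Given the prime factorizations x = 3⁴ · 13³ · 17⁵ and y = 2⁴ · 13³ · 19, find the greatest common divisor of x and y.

2197

min exponent per shared prime: 13³ = 2197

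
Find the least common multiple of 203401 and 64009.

203401 = 11² · 41²; 64009 = 11² · 23²
max exponents: 11² · 23² · 41² = 107599129

107599129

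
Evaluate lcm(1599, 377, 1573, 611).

lcm(1599, 377) = 1599·377/gcd = 602823/13 = 46371
lcm(46371, 1573) = 46371·1573/gcd = 72941583/13 = 5610891
lcm(5610891, 611) = 5610891·611/gcd = 3428254401/13 = 263711877

263711877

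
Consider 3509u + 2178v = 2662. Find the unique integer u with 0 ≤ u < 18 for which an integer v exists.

gcd(3509, 2178) = 121 (Euclid: 3509 = 1·2178 + 1331; 2178 = 1·1331 + 847; 1331 = 1·847 + 484; 847 = 1·484 + 363; 484 = 1·363 + 121; 363 = 3·121 + 0), and 121 | 2662.
Extended Euclid: 3509·(5) + 2178·(-8) = 121. Scale by 22: u₀ = 110.
General solution u = u₀ + 18t; reducing mod 18 gives u = 2 (and v = -2).

2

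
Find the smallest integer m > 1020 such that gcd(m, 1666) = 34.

1054

gcd(m, 1666) = 34 forces 34 | m; write m = 34s. Then gcd(34s, 34·49) = 34·gcd(s, 49), so need gcd(s, 49) = 1.
34s > 1020 gives s ≥ 31. The least s ≥ 31 coprime to 49 is 31, so m = 34·31 = 1054.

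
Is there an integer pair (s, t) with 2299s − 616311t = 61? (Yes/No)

Yes

By Bézout, 2299s − 616311t = 61 has integer solutions iff gcd(2299, 616311) | 61.
Euclid: 616311 = 268·2299 + 179; 2299 = 12·179 + 151; 179 = 1·151 + 28; 151 = 5·28 + 11; 28 = 2·11 + 6; 11 = 1·6 + 5; 6 = 1·5 + 1; 5 = 5·1 + 0. gcd = 1; 61 mod 1 = 0. Yes.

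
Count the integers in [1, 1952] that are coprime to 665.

665 = 5·7·19. Inclusion–exclusion on these primes:
1952 − ⌊1952/5⌋ − ⌊1952/7⌋ − ⌊1952/19⌋ + ⌊1952/35⌋ + ⌊1952/95⌋ + ⌊1952/133⌋ − ⌊1952/665⌋ = 1269

1269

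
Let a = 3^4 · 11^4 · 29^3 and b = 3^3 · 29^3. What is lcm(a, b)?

max exponent per prime: 3^4 · 11^4 · 29^3 = 28923427269

28923427269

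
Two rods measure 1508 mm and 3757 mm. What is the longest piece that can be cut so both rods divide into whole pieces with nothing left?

Euclid: 3757 = 2·1508 + 741; 1508 = 2·741 + 26; 741 = 28·26 + 13; 26 = 2·13 + 0. Last nonzero remainder: 13.

13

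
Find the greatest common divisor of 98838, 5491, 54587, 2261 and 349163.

98838 = 2 · 3² · 17² · 19; 5491 = 17² · 19; 54587 = 13² · 17 · 19; 2261 = 7 · 17 · 19; 349163 = 17 · 19 · 23 · 47
gcd takes min exponent of each prime: 17 · 19 = 323

323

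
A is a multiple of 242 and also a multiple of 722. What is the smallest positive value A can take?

87362

242 = 2 · 11²; 722 = 2 · 19²
max exponents: 2 · 11² · 19² = 87362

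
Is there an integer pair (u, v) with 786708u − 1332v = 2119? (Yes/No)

No

By Bézout, 786708u − 1332v = 2119 has integer solutions iff gcd(786708, 1332) | 2119.
Euclid: 786708 = 590·1332 + 828; 1332 = 1·828 + 504; 828 = 1·504 + 324; 504 = 1·324 + 180; 324 = 1·180 + 144; 180 = 1·144 + 36; 144 = 4·36 + 0. gcd = 36; 2119 mod 36 = 31. No.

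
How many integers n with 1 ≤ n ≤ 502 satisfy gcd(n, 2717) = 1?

400

Prime factors of 2717: 11, 13, 19. Count integers ≤ 502 divisible by none of them.
By inclusion–exclusion: 502 − ⌊502/11⌋ − ⌊502/13⌋ − ⌊502/19⌋ + ⌊502/143⌋ + ⌊502/209⌋ + ⌊502/247⌋ − ⌊502/2717⌋ = 400.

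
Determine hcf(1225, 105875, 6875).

gcd(1225, 105875): 105875 = 86·1225 + 525; 1225 = 2·525 + 175; 525 = 3·175 + 0 → 175
gcd(175, 6875): 6875 = 39·175 + 50; 175 = 3·50 + 25; 50 = 2·25 + 0 → 25

25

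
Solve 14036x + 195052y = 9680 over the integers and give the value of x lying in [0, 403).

gcd(14036, 195052) = 484 (Euclid: 195052 = 13·14036 + 12584; 14036 = 1·12584 + 1452; 12584 = 8·1452 + 968; 1452 = 1·968 + 484; 968 = 2·484 + 0), and 484 | 9680.
Extended Euclid: 14036·(139) + 195052·(-10) = 484. Scale by 20: x₀ = 2780.
General solution x = x₀ + 403t; reducing mod 403 gives x = 362 (and y = -26).

362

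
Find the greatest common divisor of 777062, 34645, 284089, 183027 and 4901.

169

gcd(777062, 34645): 777062 = 22·34645 + 14872; 34645 = 2·14872 + 4901; 14872 = 3·4901 + 169; 4901 = 29·169 + 0 → 169
gcd(169, 284089): 284089 = 1681·169 + 0 → 169
gcd(169, 183027): 183027 = 1083·169 + 0 → 169
gcd(169, 4901): 4901 = 29·169 + 0 → 169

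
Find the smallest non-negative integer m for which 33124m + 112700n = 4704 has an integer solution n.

371

gcd(33124, 112700) = 196 (Euclid: 112700 = 3·33124 + 13328; 33124 = 2·13328 + 6468; 13328 = 2·6468 + 392; 6468 = 16·392 + 196; 392 = 2·196 + 0), and 196 | 4704.
Extended Euclid: 33124·(279) + 112700·(-82) = 196. Scale by 24: m₀ = 6696.
General solution m = m₀ + 575t; reducing mod 575 gives m = 371 (and n = -109).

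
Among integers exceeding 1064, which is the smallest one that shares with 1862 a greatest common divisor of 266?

Multiples of 266 above 1064: 266·5, 266·6, … . Need the cofactor coprime to 1862/266 = 7.
Checking s = 5, 6, … the first with gcd(s, 7) = 1 is s = 5, giving 1330.

1330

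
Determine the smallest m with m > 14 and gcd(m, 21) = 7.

21 = 7·3. Any m with gcd(m, 21) = 7 is a multiple of 7, say 7s, with s coprime to 3.
Need s > 14/7, so s ≥ 3. First s ≥ 3 with gcd(s, 3) = 1 is s = 4. Thus m = 7·4 = 28.

28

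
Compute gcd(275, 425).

25

275 = 5² · 11
425 = 5² · 17
Common: 5² = 25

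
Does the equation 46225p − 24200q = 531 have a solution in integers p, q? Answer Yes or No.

gcd(46225, 24200): 46225 = 1·24200 + 22025; 24200 = 1·22025 + 2175; 22025 = 10·2175 + 275; 2175 = 7·275 + 250; 275 = 1·250 + 25; 250 = 10·25 + 0 → 25
25 does not divide 531, so a solution does not exist.

No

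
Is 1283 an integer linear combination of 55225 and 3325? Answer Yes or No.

No

gcd(55225, 3325): 55225 = 16·3325 + 2025; 3325 = 1·2025 + 1300; 2025 = 1·1300 + 725; 1300 = 1·725 + 575; 725 = 1·575 + 150; 575 = 3·150 + 125; 150 = 1·125 + 25; 125 = 5·25 + 0 → 25
25 does not divide 1283, so a solution does not exist.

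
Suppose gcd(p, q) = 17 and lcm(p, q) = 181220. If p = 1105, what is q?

p·q = gcd·lcm = 17·181220 = 3080740, so q = 3080740/1105 = 2788.

2788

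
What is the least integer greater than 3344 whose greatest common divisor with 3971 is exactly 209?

3553

Multiples of 209 above 3344: 209·17, 209·18, … . Need the cofactor coprime to 3971/209 = 19.
Checking s = 17, 18, … the first with gcd(s, 19) = 1 is s = 17, giving 3553.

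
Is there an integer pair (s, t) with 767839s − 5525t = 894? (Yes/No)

No

By Bézout, 767839s − 5525t = 894 has integer solutions iff gcd(767839, 5525) | 894.
Euclid: 767839 = 138·5525 + 5389; 5525 = 1·5389 + 136; 5389 = 39·136 + 85; 136 = 1·85 + 51; 85 = 1·51 + 34; 51 = 1·34 + 17; 34 = 2·17 + 0. gcd = 17; 894 mod 17 = 10. No.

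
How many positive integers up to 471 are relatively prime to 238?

238 = 2·7·17. Inclusion–exclusion on these primes:
471 − ⌊471/2⌋ − ⌊471/7⌋ − ⌊471/17⌋ + ⌊471/14⌋ + ⌊471/34⌋ + ⌊471/119⌋ − ⌊471/238⌋ = 190

190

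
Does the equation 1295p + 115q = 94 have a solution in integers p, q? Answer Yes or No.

No

gcd(1295, 115): 1295 = 11·115 + 30; 115 = 3·30 + 25; 30 = 1·25 + 5; 25 = 5·5 + 0 → 5
5 does not divide 94, so a solution does not exist.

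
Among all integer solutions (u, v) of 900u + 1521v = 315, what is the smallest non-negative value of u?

144

Reduce mod 1521: 900u ≡ 315 (mod 1521). With g = gcd(900, 1521) = 9 dividing 315, divide through: 100u ≡ 35 (mod 169).
Since gcd(100, 169) = 1, u ≡ 35·(100)⁻¹ ≡ 144 (mod 169). Smallest non-negative: 144.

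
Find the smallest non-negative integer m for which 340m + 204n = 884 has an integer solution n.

2

Reduce mod 204: 340m ≡ 884 (mod 204). With g = gcd(340, 204) = 68 dividing 884, divide through: 5m ≡ 13 (mod 3).
Since gcd(5, 3) = 1, m ≡ 13·(5)⁻¹ ≡ 2 (mod 3). Smallest non-negative: 2.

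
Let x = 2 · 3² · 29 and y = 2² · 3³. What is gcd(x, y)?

min exponent per shared prime: 2 · 3² = 18

18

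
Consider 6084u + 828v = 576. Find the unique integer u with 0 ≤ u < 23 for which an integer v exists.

2

Euclid: 6084 = 7·828 + 288; 828 = 2·288 + 252; 288 = 1·252 + 36; 252 = 7·36 + 0 → gcd = 36; 576 = 36·16.
Back-substitution yields 6084·(3) + 828·(-22) = 36, so one solution is u = 3·16 = 48, v = -22·16 = -352.
Solutions in u differ by 828/36 = 23; the one in [0, 23) is 48 mod 23 = 2.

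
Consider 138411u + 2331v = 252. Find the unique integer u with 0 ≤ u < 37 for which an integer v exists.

Euclid: 138411 = 59·2331 + 882; 2331 = 2·882 + 567; 882 = 1·567 + 315; 567 = 1·315 + 252; 315 = 1·252 + 63; 252 = 4·63 + 0 → gcd = 63; 252 = 63·4.
Back-substitution yields 138411·(8) + 2331·(-475) = 63, so one solution is u = 8·4 = 32, v = -475·4 = -1900.
Solutions in u differ by 2331/63 = 37; the one in [0, 37) is 32 mod 37 = 32.

32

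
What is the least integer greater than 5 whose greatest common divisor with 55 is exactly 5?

10

55 = 5·11. Any x with gcd(x, 55) = 5 is a multiple of 5, say 5s, with s coprime to 11.
Need s > 5/5, so s ≥ 2. First s ≥ 2 with gcd(s, 11) = 1 is s = 2. Thus x = 5·2 = 10.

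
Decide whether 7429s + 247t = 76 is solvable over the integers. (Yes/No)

Yes

By Bézout, 7429s + 247t = 76 has integer solutions iff gcd(7429, 247) | 76.
Euclid: 7429 = 30·247 + 19; 247 = 13·19 + 0. gcd = 19; 76 mod 19 = 0. Yes.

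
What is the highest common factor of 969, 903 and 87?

3

gcd(969, 903): 969 = 1·903 + 66; 903 = 13·66 + 45; 66 = 1·45 + 21; 45 = 2·21 + 3; 21 = 7·3 + 0 → 3
gcd(3, 87): 87 = 29·3 + 0 → 3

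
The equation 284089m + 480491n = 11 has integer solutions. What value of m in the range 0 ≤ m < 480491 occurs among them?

Euclid: 480491 = 1·284089 + 196402; 284089 = 1·196402 + 87687; 196402 = 2·87687 + 21028; 87687 = 4·21028 + 3575; 21028 = 5·3575 + 3153; 3575 = 1·3153 + 422; 3153 = 7·422 + 199; 422 = 2·199 + 24; 199 = 8·24 + 7; 24 = 3·7 + 3; 7 = 2·3 + 1; 3 = 3·1 + 0 → gcd = 1; 11 = 1·11.
Back-substitution yields 284089·(-140048) + 480491·(82803) = 1, so one solution is m = -140048·11 = -1540528, n = 82803·11 = 910833.
Solutions in m differ by 480491/1 = 480491; the one in [0, 480491) is -1540528 mod 480491 = 381436.

381436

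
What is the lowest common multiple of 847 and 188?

847 = 7 · 11²; 188 = 2² · 47
max exponents: 2² · 7 · 11² · 47 = 159236

159236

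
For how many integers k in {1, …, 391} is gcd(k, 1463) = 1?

1463 = 7·11·19. Inclusion–exclusion on these primes:
391 − ⌊391/7⌋ − ⌊391/11⌋ − ⌊391/19⌋ + ⌊391/77⌋ + ⌊391/133⌋ + ⌊391/209⌋ − ⌊391/1463⌋ = 289

289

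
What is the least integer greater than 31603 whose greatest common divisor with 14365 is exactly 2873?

Multiples of 2873 above 31603: 2873·12, 2873·13, … . Need the cofactor coprime to 14365/2873 = 5.
Checking s = 12, 13, … the first with gcd(s, 5) = 1 is s = 12, giving 34476.

34476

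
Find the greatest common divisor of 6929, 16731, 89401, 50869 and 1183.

6929 = 13² · 41; 16731 = 3² · 11 · 13²; 89401 = 13² · 23²; 50869 = 7 · 13² · 43; 1183 = 7 · 13²
gcd takes min exponent of each prime: 13² = 169

169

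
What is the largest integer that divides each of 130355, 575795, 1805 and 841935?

130355 = 5 · 29² · 31; 575795 = 5 · 11 · 19² · 29; 1805 = 5 · 19²; 841935 = 3 · 5 · 37² · 41
gcd takes min exponent of each prime: 5 = 5

5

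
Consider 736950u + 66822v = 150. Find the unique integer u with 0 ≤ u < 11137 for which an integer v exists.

9421

gcd(736950, 66822) = 6 (Euclid: 736950 = 11·66822 + 1908; 66822 = 35·1908 + 42; 1908 = 45·42 + 18; 42 = 2·18 + 6; 18 = 3·6 + 0), and 6 | 150.
Extended Euclid: 736950·(-3187) + 66822·(35148) = 6. Scale by 25: u₀ = -79675.
General solution u = u₀ + 11137t; reducing mod 11137 gives u = 9421 (and v = -103900).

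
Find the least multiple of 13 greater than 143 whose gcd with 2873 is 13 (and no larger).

156

gcd(a, 2873) = 13 forces 13 | a; write a = 13s. Then gcd(13s, 13·221) = 13·gcd(s, 221), so need gcd(s, 221) = 1.
13s > 143 gives s ≥ 12. The least s ≥ 12 coprime to 221 is 12, so a = 13·12 = 156.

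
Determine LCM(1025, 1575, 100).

1025 = 5² · 41; 1575 = 3² · 5² · 7; 100 = 2² · 5²
lcm takes max exponent of each prime: 2² · 3² · 5² · 7 · 41 = 258300

258300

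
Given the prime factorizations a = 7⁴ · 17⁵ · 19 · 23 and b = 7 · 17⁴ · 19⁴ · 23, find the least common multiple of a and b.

10218308417388631

max exponent per prime: 7⁴ · 17⁵ · 19⁴ · 23 = 10218308417388631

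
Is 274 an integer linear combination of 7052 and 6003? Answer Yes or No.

gcd(7052, 6003): 7052 = 1·6003 + 1049; 6003 = 5·1049 + 758; 1049 = 1·758 + 291; 758 = 2·291 + 176; 291 = 1·176 + 115; 176 = 1·115 + 61; 115 = 1·61 + 54; 61 = 1·54 + 7; 54 = 7·7 + 5; 7 = 1·5 + 2; 5 = 2·2 + 1; 2 = 2·1 + 0 → 1
1 divides 274, so a solution exists.

Yes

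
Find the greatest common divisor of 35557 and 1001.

35557 = 31² · 37
1001 = 7 · 11 · 13
Common: 1 = 1

1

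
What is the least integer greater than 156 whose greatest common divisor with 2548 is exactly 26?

234

gcd(x, 2548) = 26 forces 26 | x; write x = 26s. Then gcd(26s, 26·98) = 26·gcd(s, 98), so need gcd(s, 98) = 1.
26s > 156 gives s ≥ 7. The least s ≥ 7 coprime to 98 is 9, so x = 26·9 = 234.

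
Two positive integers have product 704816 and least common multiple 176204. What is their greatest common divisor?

4

gcd·lcm = product, so gcd = 704816/176204 = 4.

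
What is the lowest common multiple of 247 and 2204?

28652

247 = 13 · 19; 2204 = 2² · 19 · 29
max exponents: 2² · 13 · 19 · 29 = 28652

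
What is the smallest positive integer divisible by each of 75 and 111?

2775

gcd first: 111 = 1·75 + 36; 75 = 2·36 + 3; 36 = 12·3 + 0 → gcd = 3
lcm = 75·111/gcd = 8325/3 = 2775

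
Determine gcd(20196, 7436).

44

20196 = 2² · 3³ · 11 · 17
7436 = 2² · 11 · 13²
Common: 2² · 11 = 44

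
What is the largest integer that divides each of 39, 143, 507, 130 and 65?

13

gcd(39, 143): 143 = 3·39 + 26; 39 = 1·26 + 13; 26 = 2·13 + 0 → 13
gcd(13, 507): 507 = 39·13 + 0 → 13
gcd(13, 130): 130 = 10·13 + 0 → 13
gcd(13, 65): 65 = 5·13 + 0 → 13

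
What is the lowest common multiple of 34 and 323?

646

34 = 2 · 17; 323 = 17 · 19
max exponents: 2 · 17 · 19 = 646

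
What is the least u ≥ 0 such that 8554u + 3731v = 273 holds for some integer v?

31

gcd(8554, 3731) = 91 (Euclid: 8554 = 2·3731 + 1092; 3731 = 3·1092 + 455; 1092 = 2·455 + 182; 455 = 2·182 + 91; 182 = 2·91 + 0), and 91 | 273.
Extended Euclid: 8554·(-17) + 3731·(39) = 91. Scale by 3: u₀ = -51.
General solution u = u₀ + 41t; reducing mod 41 gives u = 31 (and v = -71).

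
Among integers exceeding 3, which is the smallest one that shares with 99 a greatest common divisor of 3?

99 = 3·33. Any x with gcd(x, 99) = 3 is a multiple of 3, say 3s, with s coprime to 33.
Need s > 3/3, so s ≥ 2. First s ≥ 2 with gcd(s, 33) = 1 is s = 2. Thus x = 3·2 = 6.

6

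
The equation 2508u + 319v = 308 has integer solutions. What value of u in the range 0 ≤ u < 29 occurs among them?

gcd(2508, 319) = 11 (Euclid: 2508 = 7·319 + 275; 319 = 1·275 + 44; 275 = 6·44 + 11; 44 = 4·11 + 0), and 11 | 308.
Extended Euclid: 2508·(7) + 319·(-55) = 11. Scale by 28: u₀ = 196.
General solution u = u₀ + 29t; reducing mod 29 gives u = 22 (and v = -172).

22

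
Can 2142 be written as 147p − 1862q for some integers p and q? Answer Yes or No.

gcd(147, 1862): 1862 = 12·147 + 98; 147 = 1·98 + 49; 98 = 2·49 + 0 → 49
49 does not divide 2142, so a solution does not exist.

No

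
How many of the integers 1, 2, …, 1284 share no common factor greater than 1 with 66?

389

66 = 2·3·11. Inclusion–exclusion on these primes:
1284 − ⌊1284/2⌋ − ⌊1284/3⌋ − ⌊1284/11⌋ + ⌊1284/6⌋ + ⌊1284/22⌋ + ⌊1284/33⌋ − ⌊1284/66⌋ = 389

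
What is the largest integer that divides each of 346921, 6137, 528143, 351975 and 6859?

361

gcd(346921, 6137): 346921 = 56·6137 + 3249; 6137 = 1·3249 + 2888; 3249 = 1·2888 + 361; 2888 = 8·361 + 0 → 361
gcd(361, 528143): 528143 = 1463·361 + 0 → 361
gcd(361, 351975): 351975 = 975·361 + 0 → 361
gcd(361, 6859): 6859 = 19·361 + 0 → 361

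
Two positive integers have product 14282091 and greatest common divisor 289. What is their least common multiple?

49419

Since gcd(m,n)·lcm(m,n) = mn, lcm = 14282091/289 = 49419.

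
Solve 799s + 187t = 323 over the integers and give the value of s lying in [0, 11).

Euclid: 799 = 4·187 + 51; 187 = 3·51 + 34; 51 = 1·34 + 17; 34 = 2·17 + 0 → gcd = 17; 323 = 17·19.
Back-substitution yields 799·(4) + 187·(-17) = 17, so one solution is s = 4·19 = 76, t = -17·19 = -323.
Solutions in s differ by 187/17 = 11; the one in [0, 11) is 76 mod 11 = 10.

10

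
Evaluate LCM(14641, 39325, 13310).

14641 = 11⁴; 39325 = 5² · 11² · 13; 13310 = 2 · 5 · 11³
lcm takes max exponent of each prime: 2 · 5² · 11⁴ · 13 = 9516650

9516650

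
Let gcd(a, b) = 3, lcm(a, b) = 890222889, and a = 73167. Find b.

36501

a·b = gcd·lcm = 3·890222889 = 2670668667, so b = 2670668667/73167 = 36501.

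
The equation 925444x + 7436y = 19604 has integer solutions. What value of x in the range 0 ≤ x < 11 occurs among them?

gcd(925444, 7436) = 676 (Euclid: 925444 = 124·7436 + 3380; 7436 = 2·3380 + 676; 3380 = 5·676 + 0), and 676 | 19604.
Extended Euclid: 925444·(-2) + 7436·(249) = 676. Scale by 29: x₀ = -58.
General solution x = x₀ + 11t; reducing mod 11 gives x = 8 (and y = -993).

8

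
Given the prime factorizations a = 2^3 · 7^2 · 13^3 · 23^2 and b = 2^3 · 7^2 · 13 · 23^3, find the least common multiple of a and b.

10478512408

max exponent per prime: 2^3 · 7^2 · 13^3 · 23^3 = 10478512408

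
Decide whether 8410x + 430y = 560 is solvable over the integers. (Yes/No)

Yes

By Bézout, 8410x + 430y = 560 has integer solutions iff gcd(8410, 430) | 560.
Euclid: 8410 = 19·430 + 240; 430 = 1·240 + 190; 240 = 1·190 + 50; 190 = 3·50 + 40; 50 = 1·40 + 10; 40 = 4·10 + 0. gcd = 10; 560 mod 10 = 0. Yes.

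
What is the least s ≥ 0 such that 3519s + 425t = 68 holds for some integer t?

gcd(3519, 425) = 17 (Euclid: 3519 = 8·425 + 119; 425 = 3·119 + 68; 119 = 1·68 + 51; 68 = 1·51 + 17; 51 = 3·17 + 0), and 17 | 68.
Extended Euclid: 3519·(-7) + 425·(58) = 17. Scale by 4: s₀ = -28.
General solution s = s₀ + 25k; reducing mod 25 gives s = 22 (and t = -182).

22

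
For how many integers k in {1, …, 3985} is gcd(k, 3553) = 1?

3231

3553 = 11·17·19. Inclusion–exclusion on these primes:
3985 − ⌊3985/11⌋ − ⌊3985/17⌋ − ⌊3985/19⌋ + ⌊3985/187⌋ + ⌊3985/209⌋ + ⌊3985/323⌋ − ⌊3985/3553⌋ = 3231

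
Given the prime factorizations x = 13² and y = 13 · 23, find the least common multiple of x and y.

3887

max exponent per prime: 13² · 23 = 3887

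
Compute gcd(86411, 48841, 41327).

3757

gcd(86411, 48841): 86411 = 1·48841 + 37570; 48841 = 1·37570 + 11271; 37570 = 3·11271 + 3757; 11271 = 3·3757 + 0 → 3757
gcd(3757, 41327): 41327 = 11·3757 + 0 → 3757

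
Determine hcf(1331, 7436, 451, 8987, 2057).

gcd(1331, 7436): 7436 = 5·1331 + 781; 1331 = 1·781 + 550; 781 = 1·550 + 231; 550 = 2·231 + 88; 231 = 2·88 + 55; 88 = 1·55 + 33; 55 = 1·33 + 22; 33 = 1·22 + 11; 22 = 2·11 + 0 → 11
gcd(11, 451): 451 = 41·11 + 0 → 11
gcd(11, 8987): 8987 = 817·11 + 0 → 11
gcd(11, 2057): 2057 = 187·11 + 0 → 11

11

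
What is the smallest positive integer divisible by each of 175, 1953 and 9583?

66841425

lcm(175, 1953) = 175·1953/gcd = 341775/7 = 48825
lcm(48825, 9583) = 48825·9583/gcd = 467889975/7 = 66841425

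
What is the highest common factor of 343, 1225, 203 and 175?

gcd(343, 1225): 1225 = 3·343 + 196; 343 = 1·196 + 147; 196 = 1·147 + 49; 147 = 3·49 + 0 → 49
gcd(49, 203): 203 = 4·49 + 7; 49 = 7·7 + 0 → 7
gcd(7, 175): 175 = 25·7 + 0 → 7

7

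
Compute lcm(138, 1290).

29670

138 = 2 · 3 · 23; 1290 = 2 · 3 · 5 · 43
max exponents: 2 · 3 · 5 · 23 · 43 = 29670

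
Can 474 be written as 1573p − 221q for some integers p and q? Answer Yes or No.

No

By Bézout, 1573p − 221q = 474 has integer solutions iff gcd(1573, 221) | 474.
Euclid: 1573 = 7·221 + 26; 221 = 8·26 + 13; 26 = 2·13 + 0. gcd = 13; 474 mod 13 = 6. No.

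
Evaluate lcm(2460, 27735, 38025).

11530548900

lcm(2460, 27735) = 2460·27735/gcd = 68228100/15 = 4548540
lcm(4548540, 38025) = 4548540·38025/gcd = 172958233500/15 = 11530548900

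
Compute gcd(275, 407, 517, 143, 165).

11

275 = 5² · 11; 407 = 11 · 37; 517 = 11 · 47; 143 = 11 · 13; 165 = 3 · 5 · 11
gcd takes min exponent of each prime: 11 = 11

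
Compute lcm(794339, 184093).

794339 = 7² · 13 · 29 · 43; 184093 = 7² · 13 · 17²
max exponents: 7² · 13 · 17² · 29 · 43 = 229563971

229563971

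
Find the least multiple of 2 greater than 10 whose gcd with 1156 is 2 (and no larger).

gcd(t, 1156) = 2 forces 2 | t; write t = 2s. Then gcd(2s, 2·578) = 2·gcd(s, 578), so need gcd(s, 578) = 1.
2s > 10 gives s ≥ 6. The least s ≥ 6 coprime to 578 is 7, so t = 2·7 = 14.

14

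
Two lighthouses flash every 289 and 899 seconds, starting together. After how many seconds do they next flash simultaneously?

gcd first: 899 = 3·289 + 32; 289 = 9·32 + 1; 32 = 32·1 + 0 → gcd = 1
lcm = 289·899/gcd = 259811/1 = 259811

259811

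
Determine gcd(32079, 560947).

32079 = 3 · 17² · 37
560947 = 23 · 29³
Common: 1 = 1

1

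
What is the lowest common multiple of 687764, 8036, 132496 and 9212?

895917150128

687764 = 2² · 7² · 11² · 29; 8036 = 2² · 7² · 41; 132496 = 2⁴ · 7² · 13²; 9212 = 2² · 7² · 47
lcm takes max exponent of each prime: 2⁴ · 7² · 11² · 13² · 29 · 41 · 47 = 895917150128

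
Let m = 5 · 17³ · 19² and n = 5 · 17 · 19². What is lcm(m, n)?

8867965

max exponent per prime: 5 · 17³ · 19² = 8867965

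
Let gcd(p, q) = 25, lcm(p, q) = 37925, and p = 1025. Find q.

Using pq = gcd(p,q)·lcm(p,q) = 25·37925 = 948125, we get q = 948125/1025 = 925.

925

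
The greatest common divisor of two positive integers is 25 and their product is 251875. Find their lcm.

gcd·lcm = product, so lcm = 251875/25 = 10075.

10075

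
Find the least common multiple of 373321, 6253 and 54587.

lcm(373321, 6253) = 373321·6253/gcd = 2334376213/169 = 13812877
lcm(13812877, 54587) = 13812877·54587/gcd = 754003516799/169 = 4461559271

4461559271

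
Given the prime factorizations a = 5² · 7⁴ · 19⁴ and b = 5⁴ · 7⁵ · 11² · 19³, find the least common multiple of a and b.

max exponent per prime: 5⁴ · 7⁵ · 11² · 19⁴ = 165641819179375

165641819179375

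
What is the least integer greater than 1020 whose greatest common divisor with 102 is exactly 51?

Multiples of 51 above 1020: 51·21, 51·22, … . Need the cofactor coprime to 102/51 = 2.
Checking s = 21, 22, … the first with gcd(s, 2) = 1 is s = 21, giving 1071.

1071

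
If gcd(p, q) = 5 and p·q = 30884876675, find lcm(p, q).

gcd·lcm = product, so lcm = 30884876675/5 = 6176975335.

6176975335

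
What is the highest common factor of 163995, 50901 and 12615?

163995 = 3 · 5 · 13 · 29²; 50901 = 3 · 19² · 47; 12615 = 3 · 5 · 29²
gcd takes min exponent of each prime: 3 = 3

3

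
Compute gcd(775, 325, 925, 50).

25

gcd(775, 325): 775 = 2·325 + 125; 325 = 2·125 + 75; 125 = 1·75 + 50; 75 = 1·50 + 25; 50 = 2·25 + 0 → 25
gcd(25, 925): 925 = 37·25 + 0 → 25
gcd(25, 50): 50 = 2·25 + 0 → 25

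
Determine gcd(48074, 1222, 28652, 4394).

26

48074 = 2 · 13 · 43²; 1222 = 2 · 13 · 47; 28652 = 2² · 13 · 19 · 29; 4394 = 2 · 13³
gcd takes min exponent of each prime: 2 · 13 = 26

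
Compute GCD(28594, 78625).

Euclid: 78625 = 2·28594 + 21437; 28594 = 1·21437 + 7157; 21437 = 2·7157 + 7123; 7157 = 1·7123 + 34; 7123 = 209·34 + 17; 34 = 2·17 + 0. Last nonzero remainder: 17.

17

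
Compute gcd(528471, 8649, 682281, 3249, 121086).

gcd(528471, 8649): 528471 = 61·8649 + 882; 8649 = 9·882 + 711; 882 = 1·711 + 171; 711 = 4·171 + 27; 171 = 6·27 + 9; 27 = 3·9 + 0 → 9
gcd(9, 682281): 682281 = 75809·9 + 0 → 9
gcd(9, 3249): 3249 = 361·9 + 0 → 9
gcd(9, 121086): 121086 = 13454·9 + 0 → 9

9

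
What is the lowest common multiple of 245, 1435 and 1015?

291305

245 = 5 · 7²; 1435 = 5 · 7 · 41; 1015 = 5 · 7 · 29
lcm takes max exponent of each prime: 5 · 7² · 29 · 41 = 291305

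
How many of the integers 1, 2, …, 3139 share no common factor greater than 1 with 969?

1866

969 = 3·17·19. Inclusion–exclusion on these primes:
3139 − ⌊3139/3⌋ − ⌊3139/17⌋ − ⌊3139/19⌋ + ⌊3139/51⌋ + ⌊3139/57⌋ + ⌊3139/323⌋ − ⌊3139/969⌋ = 1866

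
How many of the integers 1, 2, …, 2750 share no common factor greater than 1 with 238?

Prime factors of 238: 2, 7, 17. Count integers ≤ 2750 divisible by none of them.
By inclusion–exclusion: 2750 − ⌊2750/2⌋ − ⌊2750/7⌋ − ⌊2750/17⌋ + ⌊2750/14⌋ + ⌊2750/34⌋ + ⌊2750/119⌋ − ⌊2750/238⌋ = 1110.

1110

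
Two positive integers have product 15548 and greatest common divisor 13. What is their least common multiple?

For any two positive integers, gcd × lcm equals their product. Hence lcm = 15548 / 13 = 1196.

1196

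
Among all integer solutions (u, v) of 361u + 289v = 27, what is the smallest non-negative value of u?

gcd(361, 289) = 1 (Euclid: 361 = 1·289 + 72; 289 = 4·72 + 1; 72 = 72·1 + 0), and 1 | 27.
Extended Euclid: 361·(-4) + 289·(5) = 1. Scale by 27: u₀ = -108.
General solution u = u₀ + 289t; reducing mod 289 gives u = 181 (and v = -226).

181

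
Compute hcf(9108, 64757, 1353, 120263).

11

gcd(9108, 64757): 64757 = 7·9108 + 1001; 9108 = 9·1001 + 99; 1001 = 10·99 + 11; 99 = 9·11 + 0 → 11
gcd(11, 1353): 1353 = 123·11 + 0 → 11
gcd(11, 120263): 120263 = 10933·11 + 0 → 11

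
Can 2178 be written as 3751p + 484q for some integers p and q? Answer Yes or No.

gcd(3751, 484): 3751 = 7·484 + 363; 484 = 1·363 + 121; 363 = 3·121 + 0 → 121
121 divides 2178, so a solution exists.

Yes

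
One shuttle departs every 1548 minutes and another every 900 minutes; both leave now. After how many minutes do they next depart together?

38700

gcd first: 1548 = 1·900 + 648; 900 = 1·648 + 252; 648 = 2·252 + 144; 252 = 1·144 + 108; 144 = 1·108 + 36; 108 = 3·36 + 0 → gcd = 36
lcm = 1548·900/gcd = 1393200/36 = 38700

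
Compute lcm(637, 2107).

gcd first: 2107 = 3·637 + 196; 637 = 3·196 + 49; 196 = 4·49 + 0 → gcd = 49
lcm = 637·2107/gcd = 1342159/49 = 27391

27391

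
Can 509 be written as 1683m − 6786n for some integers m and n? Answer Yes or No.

gcd(1683, 6786): 6786 = 4·1683 + 54; 1683 = 31·54 + 9; 54 = 6·9 + 0 → 9
9 does not divide 509, so a solution does not exist.

No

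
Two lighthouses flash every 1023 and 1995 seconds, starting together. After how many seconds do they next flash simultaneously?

680295

gcd first: 1995 = 1·1023 + 972; 1023 = 1·972 + 51; 972 = 19·51 + 3; 51 = 17·3 + 0 → gcd = 3
lcm = 1023·1995/gcd = 2040885/3 = 680295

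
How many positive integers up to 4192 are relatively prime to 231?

Prime factors of 231: 3, 7, 11. Count integers ≤ 4192 divisible by none of them.
By inclusion–exclusion: 4192 − ⌊4192/3⌋ − ⌊4192/7⌋ − ⌊4192/11⌋ + ⌊4192/21⌋ + ⌊4192/33⌋ + ⌊4192/77⌋ − ⌊4192/231⌋ = 2178.

2178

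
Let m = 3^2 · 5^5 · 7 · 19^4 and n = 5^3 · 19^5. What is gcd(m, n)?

min exponent per shared prime: 5^3 · 19^4 = 16290125

16290125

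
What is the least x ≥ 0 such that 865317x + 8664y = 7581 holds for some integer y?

1

Euclid: 865317 = 99·8664 + 7581; 8664 = 1·7581 + 1083; 7581 = 7·1083 + 0 → gcd = 1083; 7581 = 1083·7.
Back-substitution yields 865317·(-1) + 8664·(100) = 1083, so one solution is x = -1·7 = -7, y = 100·7 = 700.
Solutions in x differ by 8664/1083 = 8; the one in [0, 8) is -7 mod 8 = 1.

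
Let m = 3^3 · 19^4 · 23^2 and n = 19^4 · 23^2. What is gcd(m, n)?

min exponent per shared prime: 19^4 · 23^2 = 68939809

68939809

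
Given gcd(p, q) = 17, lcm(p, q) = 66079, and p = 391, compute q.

2873

p·q = gcd·lcm = 17·66079 = 1123343, so q = 1123343/391 = 2873.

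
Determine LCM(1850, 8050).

1850 = 2 · 5² · 37; 8050 = 2 · 5² · 7 · 23
max exponents: 2 · 5² · 7 · 23 · 37 = 297850

297850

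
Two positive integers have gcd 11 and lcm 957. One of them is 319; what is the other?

Using ab = gcd(a,b)·lcm(a,b) = 11·957 = 10527, we get b = 10527/319 = 33.

33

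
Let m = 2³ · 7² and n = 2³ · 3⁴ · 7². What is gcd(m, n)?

min exponent per shared prime: 2³ · 7² = 392

392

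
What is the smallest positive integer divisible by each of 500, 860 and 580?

500 = 2² · 5³; 860 = 2² · 5 · 43; 580 = 2² · 5 · 29
lcm takes max exponent of each prime: 2² · 5³ · 29 · 43 = 623500

623500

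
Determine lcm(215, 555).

23865

gcd first: 555 = 2·215 + 125; 215 = 1·125 + 90; 125 = 1·90 + 35; 90 = 2·35 + 20; 35 = 1·20 + 15; 20 = 1·15 + 5; 15 = 3·5 + 0 → gcd = 5
lcm = 215·555/gcd = 119325/5 = 23865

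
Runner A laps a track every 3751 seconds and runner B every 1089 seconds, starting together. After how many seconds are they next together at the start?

33759

gcd first: 3751 = 3·1089 + 484; 1089 = 2·484 + 121; 484 = 4·121 + 0 → gcd = 121
lcm = 3751·1089/gcd = 4084839/121 = 33759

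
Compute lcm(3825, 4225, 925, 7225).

lcm(3825, 4225) = 3825·4225/gcd = 16160625/25 = 646425
lcm(646425, 925) = 646425·925/gcd = 597943125/25 = 23917725
lcm(23917725, 7225) = 23917725·7225/gcd = 172805563125/425 = 406601325

406601325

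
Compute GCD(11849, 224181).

1

11849 = 17² · 41
224181 = 3³ · 19² · 23
Common: 1 = 1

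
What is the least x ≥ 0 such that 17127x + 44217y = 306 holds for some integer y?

gcd(17127, 44217) = 9 (Euclid: 44217 = 2·17127 + 9963; 17127 = 1·9963 + 7164; 9963 = 1·7164 + 2799; 7164 = 2·2799 + 1566; 2799 = 1·1566 + 1233; 1566 = 1·1233 + 333; 1233 = 3·333 + 234; 333 = 1·234 + 99; 234 = 2·99 + 36; 99 = 2·36 + 27; 36 = 1·27 + 9; 27 = 3·9 + 0), and 9 | 306.
Extended Euclid: 17127·(-1327) + 44217·(514) = 9. Scale by 34: x₀ = -45118.
General solution x = x₀ + 4913t; reducing mod 4913 gives x = 4012 (and y = -1554).

4012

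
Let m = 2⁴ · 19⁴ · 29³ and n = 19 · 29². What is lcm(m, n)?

50854381904

max exponent per prime: 2⁴ · 19⁴ · 29³ = 50854381904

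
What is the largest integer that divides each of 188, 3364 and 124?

gcd(188, 3364): 3364 = 17·188 + 168; 188 = 1·168 + 20; 168 = 8·20 + 8; 20 = 2·8 + 4; 8 = 2·4 + 0 → 4
gcd(4, 124): 124 = 31·4 + 0 → 4

4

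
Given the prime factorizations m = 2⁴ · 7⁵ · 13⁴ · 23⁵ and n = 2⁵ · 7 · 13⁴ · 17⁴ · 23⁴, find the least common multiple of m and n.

8257497544511237250592

max exponent per prime: 2⁵ · 7⁵ · 13⁴ · 17⁴ · 23⁵ = 8257497544511237250592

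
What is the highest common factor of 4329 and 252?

4329 = 3² · 13 · 37
252 = 2² · 3² · 7
Common: 3² = 9

9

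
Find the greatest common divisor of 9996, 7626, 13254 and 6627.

9996 = 2² · 3 · 7² · 17; 7626 = 2 · 3 · 31 · 41; 13254 = 2 · 3 · 47²; 6627 = 3 · 47²
gcd takes min exponent of each prime: 3 = 3

3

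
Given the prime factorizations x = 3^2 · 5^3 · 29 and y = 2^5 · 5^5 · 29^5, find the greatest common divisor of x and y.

min exponent per shared prime: 5^3 · 29 = 3625

3625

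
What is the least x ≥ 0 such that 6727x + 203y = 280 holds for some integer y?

10

gcd(6727, 203) = 7 (Euclid: 6727 = 33·203 + 28; 203 = 7·28 + 7; 28 = 4·7 + 0), and 7 | 280.
Extended Euclid: 6727·(-7) + 203·(232) = 7. Scale by 40: x₀ = -280.
General solution x = x₀ + 29t; reducing mod 29 gives x = 10 (and y = -330).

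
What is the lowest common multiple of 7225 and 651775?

7225 = 5² · 17²; 651775 = 5² · 29² · 31
max exponents: 5² · 17² · 29² · 31 = 188362975

188362975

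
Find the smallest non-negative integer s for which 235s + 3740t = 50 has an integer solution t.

414

Reduce mod 3740: 235s ≡ 50 (mod 3740). With g = gcd(235, 3740) = 5 dividing 50, divide through: 47s ≡ 10 (mod 748).
Since gcd(47, 748) = 1, s ≡ 10·(47)⁻¹ ≡ 414 (mod 748). Smallest non-negative: 414.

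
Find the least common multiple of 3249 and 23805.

3249 = 3² · 19²; 23805 = 3² · 5 · 23²
max exponents: 3² · 5 · 19² · 23² = 8593605

8593605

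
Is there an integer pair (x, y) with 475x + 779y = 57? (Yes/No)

Yes

gcd(475, 779): 779 = 1·475 + 304; 475 = 1·304 + 171; 304 = 1·171 + 133; 171 = 1·133 + 38; 133 = 3·38 + 19; 38 = 2·19 + 0 → 19
19 divides 57, so a solution exists.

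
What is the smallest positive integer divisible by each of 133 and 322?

6118

133 = 7 · 19; 322 = 2 · 7 · 23
max exponents: 2 · 7 · 19 · 23 = 6118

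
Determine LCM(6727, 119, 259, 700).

6727 = 7 · 31²; 119 = 7 · 17; 259 = 7 · 37; 700 = 2² · 5² · 7
lcm takes max exponent of each prime: 2² · 5² · 7 · 17 · 31² · 37 = 423128300

423128300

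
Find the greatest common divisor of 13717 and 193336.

Euclid: 193336 = 14·13717 + 1298; 13717 = 10·1298 + 737; 1298 = 1·737 + 561; 737 = 1·561 + 176; 561 = 3·176 + 33; 176 = 5·33 + 11; 33 = 3·11 + 0. Last nonzero remainder: 11.

11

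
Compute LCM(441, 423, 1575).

lcm(441, 423) = 441·423/gcd = 186543/9 = 20727
lcm(20727, 1575) = 20727·1575/gcd = 32645025/63 = 518175

518175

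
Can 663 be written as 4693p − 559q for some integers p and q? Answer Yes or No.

gcd(4693, 559): 4693 = 8·559 + 221; 559 = 2·221 + 117; 221 = 1·117 + 104; 117 = 1·104 + 13; 104 = 8·13 + 0 → 13
13 divides 663, so a solution exists.

Yes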